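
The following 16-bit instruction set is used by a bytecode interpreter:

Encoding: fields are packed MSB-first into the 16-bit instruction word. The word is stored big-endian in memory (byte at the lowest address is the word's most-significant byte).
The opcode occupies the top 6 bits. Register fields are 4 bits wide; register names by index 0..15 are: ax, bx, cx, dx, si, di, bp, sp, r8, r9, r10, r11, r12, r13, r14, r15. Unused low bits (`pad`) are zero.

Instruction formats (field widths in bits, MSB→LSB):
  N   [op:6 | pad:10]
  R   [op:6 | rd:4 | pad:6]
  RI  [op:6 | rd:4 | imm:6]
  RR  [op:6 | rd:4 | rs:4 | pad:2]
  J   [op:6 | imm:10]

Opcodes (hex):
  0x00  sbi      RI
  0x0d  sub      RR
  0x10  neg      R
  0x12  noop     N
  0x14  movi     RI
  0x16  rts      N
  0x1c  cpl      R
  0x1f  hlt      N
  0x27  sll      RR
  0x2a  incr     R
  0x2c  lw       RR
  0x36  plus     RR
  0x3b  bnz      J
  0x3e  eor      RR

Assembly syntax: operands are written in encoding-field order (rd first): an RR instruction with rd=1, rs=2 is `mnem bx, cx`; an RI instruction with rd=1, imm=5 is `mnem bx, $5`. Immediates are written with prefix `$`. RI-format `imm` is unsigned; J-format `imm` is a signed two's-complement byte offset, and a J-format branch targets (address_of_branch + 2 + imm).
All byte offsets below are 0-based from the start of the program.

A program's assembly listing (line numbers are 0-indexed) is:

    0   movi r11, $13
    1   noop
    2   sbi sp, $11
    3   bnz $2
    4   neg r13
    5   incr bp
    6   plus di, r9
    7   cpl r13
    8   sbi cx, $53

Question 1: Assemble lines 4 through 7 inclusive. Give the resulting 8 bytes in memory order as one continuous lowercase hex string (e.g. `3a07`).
4340a980d9647340

line 4 (neg): pack op=0x10:6|rd=13:4|pad=0:6 = 0x4340; big→ 43 40
line 5 (incr): pack op=0x2a:6|rd=6:4|pad=0:6 = 0xa980; big→ a9 80
line 6 (plus): pack op=0x36:6|rd=5:4|rs=9:4|pad=0:2 = 0xd964; big→ d9 64
line 7 (cpl): pack op=0x1c:6|rd=13:4|pad=0:6 = 0x7340; big→ 73 40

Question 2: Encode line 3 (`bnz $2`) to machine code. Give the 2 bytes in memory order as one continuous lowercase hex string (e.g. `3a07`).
ec02

L3: bnz op=0x3b:6|imm=2:10 ⇒ 0xec02 ⇒ big ec 02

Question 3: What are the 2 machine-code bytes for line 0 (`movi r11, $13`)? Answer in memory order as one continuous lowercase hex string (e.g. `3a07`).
line 0 (movi): pack op=0x14:6|rd=11:4|imm=13:6 = 0x52cd; big→ 52 cd

52cd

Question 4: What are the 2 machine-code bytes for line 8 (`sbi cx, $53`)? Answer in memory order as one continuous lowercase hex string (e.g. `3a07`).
line 8 (sbi): pack op=0x0:6|rd=2:4|imm=53:6 = 0x00b5; big→ 00 b5

00b5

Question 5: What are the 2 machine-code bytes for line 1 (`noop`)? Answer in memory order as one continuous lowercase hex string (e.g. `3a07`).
1. noop fields op=0x12:6|pad=0:10 → word 4800h → 48 00

4800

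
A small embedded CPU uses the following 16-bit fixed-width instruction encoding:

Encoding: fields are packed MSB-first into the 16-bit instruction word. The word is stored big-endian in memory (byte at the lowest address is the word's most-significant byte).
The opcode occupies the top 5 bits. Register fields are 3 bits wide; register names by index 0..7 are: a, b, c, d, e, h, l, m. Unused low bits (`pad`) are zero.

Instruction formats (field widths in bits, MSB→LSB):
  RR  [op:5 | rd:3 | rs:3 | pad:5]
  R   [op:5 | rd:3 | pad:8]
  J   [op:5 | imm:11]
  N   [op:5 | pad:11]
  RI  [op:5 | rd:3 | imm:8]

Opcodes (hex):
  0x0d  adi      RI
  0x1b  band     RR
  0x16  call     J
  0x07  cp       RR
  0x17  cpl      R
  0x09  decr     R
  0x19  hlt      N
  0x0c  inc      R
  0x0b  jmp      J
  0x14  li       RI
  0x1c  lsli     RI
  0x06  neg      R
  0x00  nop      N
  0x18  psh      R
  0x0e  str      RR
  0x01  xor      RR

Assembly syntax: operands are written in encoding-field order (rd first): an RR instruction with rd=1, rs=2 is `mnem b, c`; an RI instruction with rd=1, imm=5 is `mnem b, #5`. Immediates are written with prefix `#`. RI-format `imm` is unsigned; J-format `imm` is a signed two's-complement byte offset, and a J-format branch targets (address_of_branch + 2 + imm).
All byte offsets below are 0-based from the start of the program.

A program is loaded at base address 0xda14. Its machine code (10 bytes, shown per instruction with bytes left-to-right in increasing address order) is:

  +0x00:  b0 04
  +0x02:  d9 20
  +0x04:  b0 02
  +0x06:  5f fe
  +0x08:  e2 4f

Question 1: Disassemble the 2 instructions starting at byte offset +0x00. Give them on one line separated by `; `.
call #4; band b, b

@+00  big-endian(b0 04) = 0xb004
  opcode bits[15:11]=0x16: call/J
  imm: (w>>0)&0x7ff=0x4 → #4
@+02  big-endian(d9 20) = 0xd920
  opcode bits[15:11]=0x1b: band/RR
  rd: (w>>8)&0x7=0x1 → b
  rs: (w>>5)&0x7=0x1 → b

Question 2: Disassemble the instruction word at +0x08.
lsli c, #79

+0x08: e2 4f ⇒ word 0xe24f (big)
  opcode bits[15:11]=0x1c: lsli/RI
  [10:8] rd=2 = c
  [7:0] imm=79 = #79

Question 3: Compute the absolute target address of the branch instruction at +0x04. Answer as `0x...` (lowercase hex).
off 0x04: read b0 02 as big → 0xb002
  opcode bits[15:11]=0x16: call/J
  imm: (w>>0)&0x7ff=0x2 → #2
  target = base 0xda14 + off 0x04 + 2 + imm 2 = 0xda1c

0xda1c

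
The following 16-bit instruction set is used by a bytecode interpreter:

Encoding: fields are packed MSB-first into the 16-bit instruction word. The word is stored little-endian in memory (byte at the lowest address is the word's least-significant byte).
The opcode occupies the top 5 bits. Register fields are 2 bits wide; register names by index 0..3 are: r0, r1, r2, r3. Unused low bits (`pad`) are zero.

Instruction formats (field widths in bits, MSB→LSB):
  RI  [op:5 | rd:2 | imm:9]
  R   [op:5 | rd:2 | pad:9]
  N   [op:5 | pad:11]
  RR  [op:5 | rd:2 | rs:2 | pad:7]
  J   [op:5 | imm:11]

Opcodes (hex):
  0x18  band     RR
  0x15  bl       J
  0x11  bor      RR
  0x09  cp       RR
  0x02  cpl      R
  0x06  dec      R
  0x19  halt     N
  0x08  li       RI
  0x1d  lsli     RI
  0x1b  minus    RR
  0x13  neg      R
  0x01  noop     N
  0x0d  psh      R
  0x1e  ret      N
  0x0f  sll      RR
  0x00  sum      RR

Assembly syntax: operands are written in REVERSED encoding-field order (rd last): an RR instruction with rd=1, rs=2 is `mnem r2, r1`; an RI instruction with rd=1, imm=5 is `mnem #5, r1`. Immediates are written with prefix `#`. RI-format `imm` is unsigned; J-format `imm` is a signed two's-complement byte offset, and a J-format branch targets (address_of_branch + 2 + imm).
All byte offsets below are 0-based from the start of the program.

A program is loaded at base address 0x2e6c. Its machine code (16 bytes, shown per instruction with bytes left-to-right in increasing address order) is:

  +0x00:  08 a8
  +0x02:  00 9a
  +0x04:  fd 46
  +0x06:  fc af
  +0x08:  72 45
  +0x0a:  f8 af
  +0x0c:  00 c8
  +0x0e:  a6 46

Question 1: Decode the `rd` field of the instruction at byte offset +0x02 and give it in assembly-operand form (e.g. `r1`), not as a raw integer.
r1

off 0x02: read 00 9a as little → 0x9a00
  opcode bits[15:11]=0x13: neg/R
  rd: (w>>9)&0x3=0x1 → r1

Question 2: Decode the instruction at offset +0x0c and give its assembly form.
halt

+0x0c: 00 c8 ⇒ word 0xc800 (little)
  top 5b → 0x19 → halt [N]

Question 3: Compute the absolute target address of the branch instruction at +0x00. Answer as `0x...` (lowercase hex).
0x2e76

[00] 08 a8 → 0xa808
  op=0xa808>>11=0x15 ⇒ bl (J)
  imm: (w>>0)&0x7ff=0x8 → #8
  target = base 0x2e6c + off 0x00 + 2 + imm 8 = 0x2e76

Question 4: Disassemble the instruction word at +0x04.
li #253, r3

+0x04: fd 46 ⇒ word 0x46fd (little)
  top 5b → 0x8 → li [RI]
  rd@[10:9]=0x3 ⇒ r3
  imm@[8:0]=0xfd ⇒ #253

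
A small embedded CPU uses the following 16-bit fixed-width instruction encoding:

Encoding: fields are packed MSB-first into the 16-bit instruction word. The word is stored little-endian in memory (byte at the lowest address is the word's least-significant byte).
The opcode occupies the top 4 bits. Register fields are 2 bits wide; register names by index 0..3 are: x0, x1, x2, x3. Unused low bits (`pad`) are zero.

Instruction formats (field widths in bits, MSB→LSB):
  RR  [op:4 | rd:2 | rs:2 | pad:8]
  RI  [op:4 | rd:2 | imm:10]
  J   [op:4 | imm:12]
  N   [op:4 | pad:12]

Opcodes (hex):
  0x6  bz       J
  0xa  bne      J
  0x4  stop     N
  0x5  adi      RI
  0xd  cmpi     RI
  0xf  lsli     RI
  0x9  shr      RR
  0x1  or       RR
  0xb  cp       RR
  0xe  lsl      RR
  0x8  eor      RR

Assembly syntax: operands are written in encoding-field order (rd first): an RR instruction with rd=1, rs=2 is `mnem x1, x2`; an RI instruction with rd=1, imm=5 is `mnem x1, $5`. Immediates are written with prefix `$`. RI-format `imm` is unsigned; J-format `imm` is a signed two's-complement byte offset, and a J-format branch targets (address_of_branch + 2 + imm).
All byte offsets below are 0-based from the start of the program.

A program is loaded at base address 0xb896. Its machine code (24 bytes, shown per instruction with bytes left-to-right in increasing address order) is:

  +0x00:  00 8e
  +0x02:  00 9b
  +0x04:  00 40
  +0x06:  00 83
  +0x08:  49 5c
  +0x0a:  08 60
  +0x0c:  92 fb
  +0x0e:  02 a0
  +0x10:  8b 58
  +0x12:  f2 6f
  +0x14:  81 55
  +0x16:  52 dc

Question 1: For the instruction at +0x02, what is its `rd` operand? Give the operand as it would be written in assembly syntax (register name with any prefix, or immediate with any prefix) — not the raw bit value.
x2

+0x02: 00 9b ⇒ word 0x9b00 (little)
  op=0x9b00>>12=0x9 ⇒ shr (RR)
  rd@[11:10]=0x2 ⇒ x2
  rs@[9:8]=0x3 ⇒ x3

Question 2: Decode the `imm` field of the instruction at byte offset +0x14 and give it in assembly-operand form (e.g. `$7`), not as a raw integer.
$385

+0x14: 81 55 ⇒ word 0x5581 (little)
  top 4b → 0x5 → adi [RI]
  rd: (w>>10)&0x3=0x1 → x1
  imm: (w>>0)&0x3ff=0x181 → $385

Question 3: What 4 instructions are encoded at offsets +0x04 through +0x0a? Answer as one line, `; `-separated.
@+04  little-endian(00 40) = 0x4000
  top 4b → 0x4 → stop [N]
@+06  little-endian(00 83) = 0x8300
  top 4b → 0x8 → eor [RR]
  [11:10] rd=0 = x0
  [9:8] rs=3 = x3
@+08  little-endian(49 5c) = 0x5c49
  top 4b → 0x5 → adi [RI]
  [11:10] rd=3 = x3
  [9:0] imm=73 = $73
@+0a  little-endian(08 60) = 0x6008
  top 4b → 0x6 → bz [J]
  [11:0] imm=8 = $8

stop; eor x0, x3; adi x3, $73; bz $8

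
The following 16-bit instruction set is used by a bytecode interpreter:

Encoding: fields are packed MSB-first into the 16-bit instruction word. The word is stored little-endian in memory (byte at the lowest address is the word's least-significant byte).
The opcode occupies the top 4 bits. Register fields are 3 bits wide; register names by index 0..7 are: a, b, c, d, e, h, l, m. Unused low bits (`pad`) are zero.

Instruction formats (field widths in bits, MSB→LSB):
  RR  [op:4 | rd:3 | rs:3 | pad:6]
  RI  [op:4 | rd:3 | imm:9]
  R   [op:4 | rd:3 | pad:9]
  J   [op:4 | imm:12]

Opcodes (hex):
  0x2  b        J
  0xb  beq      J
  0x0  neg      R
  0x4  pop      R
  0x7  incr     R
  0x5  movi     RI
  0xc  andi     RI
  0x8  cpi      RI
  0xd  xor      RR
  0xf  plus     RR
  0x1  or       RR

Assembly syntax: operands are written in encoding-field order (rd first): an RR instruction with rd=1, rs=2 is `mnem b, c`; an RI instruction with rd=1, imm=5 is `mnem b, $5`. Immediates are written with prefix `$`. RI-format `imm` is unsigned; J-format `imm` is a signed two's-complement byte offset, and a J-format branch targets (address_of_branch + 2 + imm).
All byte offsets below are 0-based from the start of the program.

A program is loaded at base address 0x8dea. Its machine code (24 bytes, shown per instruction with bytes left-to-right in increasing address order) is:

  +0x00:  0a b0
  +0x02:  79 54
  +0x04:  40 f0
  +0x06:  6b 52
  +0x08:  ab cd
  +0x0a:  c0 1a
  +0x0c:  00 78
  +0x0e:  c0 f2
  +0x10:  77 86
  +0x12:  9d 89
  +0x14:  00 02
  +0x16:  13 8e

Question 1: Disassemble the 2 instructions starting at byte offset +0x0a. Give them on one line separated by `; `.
+0x0a: c0 1a ⇒ word 0x1ac0 (little)
  top 4b → 0x1 → or [RR]
  [11:9] rd=5 = h
  [8:6] rs=3 = d
+0x0c: 00 78 ⇒ word 0x7800 (little)
  top 4b → 0x7 → incr [R]
  [11:9] rd=4 = e

or h, d; incr e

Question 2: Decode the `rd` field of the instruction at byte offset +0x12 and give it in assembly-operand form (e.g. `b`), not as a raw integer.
+0x12: 9d 89 ⇒ word 0x899d (little)
  top 4b → 0x8 → cpi [RI]
  rd@[11:9]=0x4 ⇒ e
  imm@[8:0]=0x19d ⇒ $413

e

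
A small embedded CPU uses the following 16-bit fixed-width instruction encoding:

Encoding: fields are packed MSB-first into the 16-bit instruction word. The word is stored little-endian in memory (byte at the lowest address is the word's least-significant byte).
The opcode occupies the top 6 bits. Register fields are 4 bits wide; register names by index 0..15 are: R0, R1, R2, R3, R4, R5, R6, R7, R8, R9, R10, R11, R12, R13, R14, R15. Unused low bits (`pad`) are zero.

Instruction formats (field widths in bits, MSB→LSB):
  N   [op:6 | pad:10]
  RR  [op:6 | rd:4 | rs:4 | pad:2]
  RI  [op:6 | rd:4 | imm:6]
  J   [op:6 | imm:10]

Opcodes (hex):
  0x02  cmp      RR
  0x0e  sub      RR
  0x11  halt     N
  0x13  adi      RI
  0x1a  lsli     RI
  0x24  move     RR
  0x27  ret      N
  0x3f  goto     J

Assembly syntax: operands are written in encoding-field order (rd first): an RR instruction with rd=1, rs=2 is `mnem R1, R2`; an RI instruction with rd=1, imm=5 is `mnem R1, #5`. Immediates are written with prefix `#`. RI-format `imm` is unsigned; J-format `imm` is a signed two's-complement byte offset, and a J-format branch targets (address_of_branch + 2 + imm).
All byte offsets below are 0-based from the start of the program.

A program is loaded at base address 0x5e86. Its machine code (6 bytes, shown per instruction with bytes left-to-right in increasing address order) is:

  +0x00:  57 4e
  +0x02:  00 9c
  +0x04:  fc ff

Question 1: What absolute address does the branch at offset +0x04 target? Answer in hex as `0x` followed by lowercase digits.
off 0x04: read fc ff as little → 0xfffc
  top 6b → 0x3f → goto [J]
  imm@[9:0]=0x3fc (s10→-4) ⇒ #-4
  target = base 0x5e86 + off 0x04 + 2 + imm -4 = 0x5e88

0x5e88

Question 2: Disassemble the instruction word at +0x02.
off 0x02: read 00 9c as little → 0x9c00
  opcode bits[15:10]=0x27: ret/N

ret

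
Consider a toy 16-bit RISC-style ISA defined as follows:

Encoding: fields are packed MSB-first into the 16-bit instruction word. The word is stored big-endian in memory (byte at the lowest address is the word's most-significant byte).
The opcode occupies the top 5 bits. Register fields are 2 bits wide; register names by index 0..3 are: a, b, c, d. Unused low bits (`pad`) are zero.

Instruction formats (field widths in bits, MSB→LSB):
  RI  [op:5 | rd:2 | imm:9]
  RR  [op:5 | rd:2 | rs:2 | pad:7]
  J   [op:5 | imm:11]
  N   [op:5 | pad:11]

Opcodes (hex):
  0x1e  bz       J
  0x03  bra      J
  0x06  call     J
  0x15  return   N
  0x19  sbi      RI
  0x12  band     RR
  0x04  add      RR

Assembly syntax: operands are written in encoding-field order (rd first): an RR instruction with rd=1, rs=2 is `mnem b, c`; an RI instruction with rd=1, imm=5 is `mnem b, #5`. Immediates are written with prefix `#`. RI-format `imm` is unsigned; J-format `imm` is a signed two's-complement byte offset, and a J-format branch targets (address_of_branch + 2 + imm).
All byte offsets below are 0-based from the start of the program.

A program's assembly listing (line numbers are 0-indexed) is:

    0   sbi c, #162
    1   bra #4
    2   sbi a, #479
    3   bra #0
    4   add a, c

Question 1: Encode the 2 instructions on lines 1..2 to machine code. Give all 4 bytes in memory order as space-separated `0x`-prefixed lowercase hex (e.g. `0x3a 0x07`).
line 1 (bra): pack op=0x3:5|imm=4:11 = 0x1804; big→ 18 04
line 2 (sbi): pack op=0x19:5|rd=0:2|imm=479:9 = 0xc9df; big→ c9 df

0x18 0x04 0xc9 0xdf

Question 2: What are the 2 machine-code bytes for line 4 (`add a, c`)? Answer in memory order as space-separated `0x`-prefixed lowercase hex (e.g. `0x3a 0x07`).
0x21 0x00

line 4 (add): pack op=0x4:5|rd=0:2|rs=2:2|pad=0:7 = 0x2100; big→ 21 00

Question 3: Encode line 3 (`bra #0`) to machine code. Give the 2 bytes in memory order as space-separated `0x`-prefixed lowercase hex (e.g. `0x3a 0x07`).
0x18 0x00

L3: bra op=0x3:5|imm=0:11 ⇒ 0x1800 ⇒ big 18 00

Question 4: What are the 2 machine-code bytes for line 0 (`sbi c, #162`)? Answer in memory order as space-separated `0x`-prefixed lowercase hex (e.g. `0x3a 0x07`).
0xcc 0xa2

line 0 (sbi): pack op=0x19:5|rd=2:2|imm=162:9 = 0xcca2; big→ cc a2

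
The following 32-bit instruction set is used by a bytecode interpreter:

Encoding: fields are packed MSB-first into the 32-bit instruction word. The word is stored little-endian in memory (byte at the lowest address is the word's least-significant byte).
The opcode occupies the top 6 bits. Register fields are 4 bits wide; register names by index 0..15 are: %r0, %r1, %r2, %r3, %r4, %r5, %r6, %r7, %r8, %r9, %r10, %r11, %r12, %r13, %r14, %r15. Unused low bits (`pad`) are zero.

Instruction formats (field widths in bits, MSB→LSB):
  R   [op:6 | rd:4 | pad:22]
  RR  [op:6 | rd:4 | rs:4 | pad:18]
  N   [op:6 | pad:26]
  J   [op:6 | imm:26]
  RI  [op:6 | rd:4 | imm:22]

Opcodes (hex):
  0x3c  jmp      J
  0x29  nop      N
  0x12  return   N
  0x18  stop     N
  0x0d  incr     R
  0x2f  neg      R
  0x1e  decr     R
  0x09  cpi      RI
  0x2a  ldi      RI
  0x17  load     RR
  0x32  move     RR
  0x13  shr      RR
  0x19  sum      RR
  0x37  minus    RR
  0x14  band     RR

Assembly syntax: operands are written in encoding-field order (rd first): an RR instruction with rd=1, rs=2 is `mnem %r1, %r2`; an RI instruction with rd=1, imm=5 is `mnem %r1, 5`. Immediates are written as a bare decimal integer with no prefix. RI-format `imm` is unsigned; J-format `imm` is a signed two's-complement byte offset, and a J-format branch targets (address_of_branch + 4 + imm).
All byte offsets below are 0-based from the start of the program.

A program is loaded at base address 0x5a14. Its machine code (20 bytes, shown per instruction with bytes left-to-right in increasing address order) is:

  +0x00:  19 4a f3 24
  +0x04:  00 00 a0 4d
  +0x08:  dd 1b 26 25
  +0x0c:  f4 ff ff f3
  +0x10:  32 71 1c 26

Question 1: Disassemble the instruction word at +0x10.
@+10  little-endian(32 71 1c 26) = 0x261c7132
  op=0x261c7132>>26=0x9 ⇒ cpi (RI)
  rd: (w>>22)&0xf=0x8 → %r8
  imm: (w>>0)&0x3fffff=0x1c7132 → 1863986

cpi %r8, 1863986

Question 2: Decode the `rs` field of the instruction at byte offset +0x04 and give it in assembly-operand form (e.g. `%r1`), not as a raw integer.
%r8

+0x04: 00 00 a0 4d ⇒ word 0x4da00000 (little)
  op=0x4da00000>>26=0x13 ⇒ shr (RR)
  rd@[25:22]=0x6 ⇒ %r6
  rs@[21:18]=0x8 ⇒ %r8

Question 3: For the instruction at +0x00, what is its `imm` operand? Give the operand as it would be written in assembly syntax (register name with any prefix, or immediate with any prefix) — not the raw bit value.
3361305

[00] 19 4a f3 24 → 0x24f34a19
  top 6b → 0x9 → cpi [RI]
  [25:22] rd=3 = %r3
  [21:0] imm=3361305 = 3361305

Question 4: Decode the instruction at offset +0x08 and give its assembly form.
cpi %r4, 2497501

@+08  little-endian(dd 1b 26 25) = 0x25261bdd
  opcode bits[31:26]=0x9: cpi/RI
  rd: (w>>22)&0xf=0x4 → %r4
  imm: (w>>0)&0x3fffff=0x261bdd → 2497501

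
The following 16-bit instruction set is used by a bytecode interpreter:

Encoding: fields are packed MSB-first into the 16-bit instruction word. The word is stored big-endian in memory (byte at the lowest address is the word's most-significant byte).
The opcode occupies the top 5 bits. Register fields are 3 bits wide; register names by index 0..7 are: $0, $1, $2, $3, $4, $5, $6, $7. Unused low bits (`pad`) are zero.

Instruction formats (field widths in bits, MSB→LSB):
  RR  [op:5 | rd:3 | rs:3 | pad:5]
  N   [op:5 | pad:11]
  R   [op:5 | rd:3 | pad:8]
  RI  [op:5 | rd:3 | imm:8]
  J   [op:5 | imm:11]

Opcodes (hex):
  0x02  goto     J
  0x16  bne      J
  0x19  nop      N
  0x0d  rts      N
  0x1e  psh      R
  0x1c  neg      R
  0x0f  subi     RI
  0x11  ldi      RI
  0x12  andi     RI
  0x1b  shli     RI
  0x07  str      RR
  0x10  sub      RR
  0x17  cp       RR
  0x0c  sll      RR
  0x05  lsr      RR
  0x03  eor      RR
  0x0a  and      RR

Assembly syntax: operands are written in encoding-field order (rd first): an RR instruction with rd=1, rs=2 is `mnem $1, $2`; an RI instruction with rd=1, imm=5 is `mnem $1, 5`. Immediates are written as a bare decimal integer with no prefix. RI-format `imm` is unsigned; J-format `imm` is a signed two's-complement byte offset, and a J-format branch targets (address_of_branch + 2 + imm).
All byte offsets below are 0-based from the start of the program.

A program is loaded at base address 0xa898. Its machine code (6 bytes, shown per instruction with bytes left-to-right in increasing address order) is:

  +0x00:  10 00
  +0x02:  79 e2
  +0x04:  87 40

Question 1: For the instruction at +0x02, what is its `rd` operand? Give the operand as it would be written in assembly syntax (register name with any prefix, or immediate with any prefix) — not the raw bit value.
off 0x02: read 79 e2 as big → 0x79e2
  top 5b → 0xf → subi [RI]
  rd: (w>>8)&0x7=0x1 → $1
  imm: (w>>0)&0xff=0xe2 → 226

$1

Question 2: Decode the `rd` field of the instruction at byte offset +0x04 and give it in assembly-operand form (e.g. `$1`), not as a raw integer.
off 0x04: read 87 40 as big → 0x8740
  top 5b → 0x10 → sub [RR]
  rd: (w>>8)&0x7=0x7 → $7
  rs: (w>>5)&0x7=0x2 → $2

$7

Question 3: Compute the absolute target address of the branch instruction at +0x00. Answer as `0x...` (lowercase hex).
0xa89a

+0x00: 10 00 ⇒ word 0x1000 (big)
  top 5b → 0x2 → goto [J]
  [10:0] imm=0 = 0
  target = base 0xa898 + off 0x00 + 2 + imm 0 = 0xa89a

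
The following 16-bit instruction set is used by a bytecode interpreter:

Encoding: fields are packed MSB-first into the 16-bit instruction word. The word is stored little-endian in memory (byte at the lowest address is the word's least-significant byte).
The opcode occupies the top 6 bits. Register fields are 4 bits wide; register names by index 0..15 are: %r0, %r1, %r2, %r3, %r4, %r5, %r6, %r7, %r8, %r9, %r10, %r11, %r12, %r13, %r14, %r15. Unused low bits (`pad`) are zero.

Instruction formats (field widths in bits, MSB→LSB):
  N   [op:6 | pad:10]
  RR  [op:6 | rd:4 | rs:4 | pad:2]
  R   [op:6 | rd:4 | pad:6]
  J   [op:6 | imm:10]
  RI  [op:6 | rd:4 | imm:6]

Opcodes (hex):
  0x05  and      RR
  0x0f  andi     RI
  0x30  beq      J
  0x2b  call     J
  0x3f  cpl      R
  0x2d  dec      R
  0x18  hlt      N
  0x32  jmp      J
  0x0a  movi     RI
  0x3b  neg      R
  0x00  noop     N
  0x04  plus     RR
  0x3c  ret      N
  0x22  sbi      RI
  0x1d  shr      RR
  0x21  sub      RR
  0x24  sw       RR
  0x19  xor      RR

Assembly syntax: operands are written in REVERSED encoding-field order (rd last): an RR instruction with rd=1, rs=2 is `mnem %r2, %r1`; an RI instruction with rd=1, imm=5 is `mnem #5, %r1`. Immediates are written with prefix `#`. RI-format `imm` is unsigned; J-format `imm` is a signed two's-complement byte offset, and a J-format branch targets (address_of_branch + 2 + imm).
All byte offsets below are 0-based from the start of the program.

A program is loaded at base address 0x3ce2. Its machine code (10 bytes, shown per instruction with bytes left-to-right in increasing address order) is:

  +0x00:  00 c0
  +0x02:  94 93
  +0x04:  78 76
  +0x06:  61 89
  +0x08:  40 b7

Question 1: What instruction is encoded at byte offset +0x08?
+0x08: 40 b7 ⇒ word 0xb740 (little)
  opcode bits[15:10]=0x2d: dec/R
  [9:6] rd=13 = %r13

dec %r13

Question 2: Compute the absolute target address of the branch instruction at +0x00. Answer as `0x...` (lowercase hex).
@+00  little-endian(00 c0) = 0xc000
  opcode bits[15:10]=0x30: beq/J
  imm: (w>>0)&0x3ff=0x0 → #0
  target = base 0x3ce2 + off 0x00 + 2 + imm 0 = 0x3ce4

0x3ce4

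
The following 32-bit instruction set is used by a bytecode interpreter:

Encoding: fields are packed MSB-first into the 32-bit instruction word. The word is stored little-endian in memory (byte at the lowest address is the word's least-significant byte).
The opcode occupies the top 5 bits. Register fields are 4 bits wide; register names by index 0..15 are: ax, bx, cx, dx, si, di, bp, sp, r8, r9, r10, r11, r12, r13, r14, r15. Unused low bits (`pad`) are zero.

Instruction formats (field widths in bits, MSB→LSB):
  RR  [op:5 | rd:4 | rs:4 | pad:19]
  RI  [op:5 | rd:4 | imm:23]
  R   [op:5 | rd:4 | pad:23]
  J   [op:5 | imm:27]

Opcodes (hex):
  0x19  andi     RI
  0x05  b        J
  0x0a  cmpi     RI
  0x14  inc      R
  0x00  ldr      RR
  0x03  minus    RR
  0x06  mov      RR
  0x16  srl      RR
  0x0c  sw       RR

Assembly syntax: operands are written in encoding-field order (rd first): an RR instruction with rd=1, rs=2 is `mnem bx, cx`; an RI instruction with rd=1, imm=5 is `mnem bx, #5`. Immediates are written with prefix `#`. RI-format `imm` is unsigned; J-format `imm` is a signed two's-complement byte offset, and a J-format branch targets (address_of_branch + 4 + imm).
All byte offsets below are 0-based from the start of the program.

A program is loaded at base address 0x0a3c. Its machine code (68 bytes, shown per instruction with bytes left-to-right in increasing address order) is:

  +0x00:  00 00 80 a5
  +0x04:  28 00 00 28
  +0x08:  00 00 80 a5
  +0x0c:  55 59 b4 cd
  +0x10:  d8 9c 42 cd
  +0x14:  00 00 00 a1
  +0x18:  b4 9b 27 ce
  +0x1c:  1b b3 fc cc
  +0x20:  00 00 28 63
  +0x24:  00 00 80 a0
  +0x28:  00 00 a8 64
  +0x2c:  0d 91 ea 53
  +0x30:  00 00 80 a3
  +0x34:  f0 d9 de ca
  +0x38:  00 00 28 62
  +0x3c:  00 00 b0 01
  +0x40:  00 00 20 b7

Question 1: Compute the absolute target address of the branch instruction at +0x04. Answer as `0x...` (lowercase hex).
0x0a6c

+0x04: 28 00 00 28 ⇒ word 0x28000028 (little)
  top 5b → 0x5 → b [J]
  [26:0] imm=40 = #40
  target = base 0x0a3c + off 0x04 + 4 + imm 40 = 0x0a6c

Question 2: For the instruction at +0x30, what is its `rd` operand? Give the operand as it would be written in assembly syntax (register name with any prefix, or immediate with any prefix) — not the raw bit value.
sp

[30] 00 00 80 a3 → 0xa3800000
  top 5b → 0x14 → inc [R]
  rd@[26:23]=0x7 ⇒ sp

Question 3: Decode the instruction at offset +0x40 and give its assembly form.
@+40  little-endian(00 00 20 b7) = 0xb7200000
  top 5b → 0x16 → srl [RR]
  [26:23] rd=14 = r14
  [22:19] rs=4 = si

srl r14, si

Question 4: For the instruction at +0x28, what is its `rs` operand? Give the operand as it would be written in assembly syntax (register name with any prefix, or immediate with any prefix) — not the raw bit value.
di

off 0x28: read 00 00 a8 64 as little → 0x64a80000
  top 5b → 0xc → sw [RR]
  rd@[26:23]=0x9 ⇒ r9
  rs@[22:19]=0x5 ⇒ di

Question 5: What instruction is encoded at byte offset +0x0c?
off 0x0c: read 55 59 b4 cd as little → 0xcdb45955
  top 5b → 0x19 → andi [RI]
  rd@[26:23]=0xb ⇒ r11
  imm@[22:0]=0x345955 ⇒ #3430741

andi r11, #3430741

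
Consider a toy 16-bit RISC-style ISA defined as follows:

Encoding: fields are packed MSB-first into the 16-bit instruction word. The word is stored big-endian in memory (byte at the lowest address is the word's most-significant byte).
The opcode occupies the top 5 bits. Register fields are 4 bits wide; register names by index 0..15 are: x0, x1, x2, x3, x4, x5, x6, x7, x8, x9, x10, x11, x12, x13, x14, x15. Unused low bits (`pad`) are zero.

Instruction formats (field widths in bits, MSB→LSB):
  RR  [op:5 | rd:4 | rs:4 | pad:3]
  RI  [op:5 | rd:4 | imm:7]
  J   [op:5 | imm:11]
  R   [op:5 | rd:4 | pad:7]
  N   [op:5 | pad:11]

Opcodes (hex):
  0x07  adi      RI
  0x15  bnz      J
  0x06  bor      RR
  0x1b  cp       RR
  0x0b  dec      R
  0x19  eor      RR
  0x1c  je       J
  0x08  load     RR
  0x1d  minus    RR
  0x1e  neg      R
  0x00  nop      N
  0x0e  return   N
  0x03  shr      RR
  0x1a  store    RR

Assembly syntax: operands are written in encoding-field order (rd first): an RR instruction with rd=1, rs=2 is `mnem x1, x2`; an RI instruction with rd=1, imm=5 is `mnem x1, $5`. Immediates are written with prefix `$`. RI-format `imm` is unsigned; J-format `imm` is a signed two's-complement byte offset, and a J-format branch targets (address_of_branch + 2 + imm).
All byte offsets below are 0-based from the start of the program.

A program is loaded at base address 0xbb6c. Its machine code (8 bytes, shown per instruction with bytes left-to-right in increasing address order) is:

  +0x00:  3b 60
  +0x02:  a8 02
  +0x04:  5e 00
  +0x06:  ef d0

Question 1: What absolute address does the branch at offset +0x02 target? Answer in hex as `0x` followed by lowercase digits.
off 0x02: read a8 02 as big → 0xa802
  top 5b → 0x15 → bnz [J]
  imm@[10:0]=0x2 ⇒ $2
  target = base 0xbb6c + off 0x02 + 2 + imm 2 = 0xbb72

0xbb72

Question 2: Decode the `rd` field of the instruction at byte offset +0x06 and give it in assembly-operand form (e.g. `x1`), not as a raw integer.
+0x06: ef d0 ⇒ word 0xefd0 (big)
  op=0xefd0>>11=0x1d ⇒ minus (RR)
  [10:7] rd=15 = x15
  [6:3] rs=10 = x10

x15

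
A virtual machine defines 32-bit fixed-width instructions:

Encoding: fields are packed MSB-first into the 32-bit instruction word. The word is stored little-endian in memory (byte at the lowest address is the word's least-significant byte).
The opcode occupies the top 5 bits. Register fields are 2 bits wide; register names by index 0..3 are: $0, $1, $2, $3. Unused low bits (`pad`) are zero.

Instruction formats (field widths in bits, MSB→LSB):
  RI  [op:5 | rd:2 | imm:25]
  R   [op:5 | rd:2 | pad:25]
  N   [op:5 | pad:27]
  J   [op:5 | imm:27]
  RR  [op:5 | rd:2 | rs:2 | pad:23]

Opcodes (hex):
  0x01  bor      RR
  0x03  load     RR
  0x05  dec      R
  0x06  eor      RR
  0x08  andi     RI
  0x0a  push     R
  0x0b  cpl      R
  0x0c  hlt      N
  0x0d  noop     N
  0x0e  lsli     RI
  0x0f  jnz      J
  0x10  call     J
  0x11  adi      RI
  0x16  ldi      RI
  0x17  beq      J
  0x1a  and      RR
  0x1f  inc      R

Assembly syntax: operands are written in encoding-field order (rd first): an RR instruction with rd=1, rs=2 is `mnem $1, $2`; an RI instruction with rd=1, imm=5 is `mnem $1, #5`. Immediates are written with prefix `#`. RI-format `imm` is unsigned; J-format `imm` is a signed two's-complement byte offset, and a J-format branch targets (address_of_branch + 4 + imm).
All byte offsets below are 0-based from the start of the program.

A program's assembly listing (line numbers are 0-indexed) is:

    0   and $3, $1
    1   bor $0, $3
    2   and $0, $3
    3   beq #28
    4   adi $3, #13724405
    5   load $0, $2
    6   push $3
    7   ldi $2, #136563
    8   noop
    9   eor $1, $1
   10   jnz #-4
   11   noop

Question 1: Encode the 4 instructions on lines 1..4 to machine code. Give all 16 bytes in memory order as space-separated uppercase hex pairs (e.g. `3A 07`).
1. bor fields op=0x1:5|rd=0:2|rs=3:2|pad=0:23 → word 09800000h → 00 00 80 09
2. and fields op=0x1a:5|rd=0:2|rs=3:2|pad=0:23 → word d1800000h → 00 00 80 d1
3. beq fields op=0x17:5|imm=28:27 → word b800001ch → 1c 00 00 b8
4. adi fields op=0x11:5|rd=3:2|imm=13724405:25 → word 8ed16af5h → f5 6a d1 8e

00 00 80 09 00 00 80 D1 1C 00 00 B8 F5 6A D1 8E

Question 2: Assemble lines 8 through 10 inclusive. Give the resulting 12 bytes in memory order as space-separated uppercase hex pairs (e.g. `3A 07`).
L8: noop op=0xd:5|pad=0:27 ⇒ 0x68000000 ⇒ little 00 00 00 68
L9: eor op=0x6:5|rd=1:2|rs=1:2|pad=0:23 ⇒ 0x32800000 ⇒ little 00 00 80 32
L10: jnz op=0xf:5|imm=-4:27 ⇒ 0x7ffffffc ⇒ little fc ff ff 7f

00 00 00 68 00 00 80 32 FC FF FF 7F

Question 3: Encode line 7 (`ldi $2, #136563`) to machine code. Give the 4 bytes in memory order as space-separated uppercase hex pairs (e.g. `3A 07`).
L7: ldi op=0x16:5|rd=2:2|imm=136563:25 ⇒ 0xb4021573 ⇒ little 73 15 02 b4

73 15 02 B4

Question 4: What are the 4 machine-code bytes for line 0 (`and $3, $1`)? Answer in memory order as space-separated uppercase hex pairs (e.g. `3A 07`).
line 0 (and): pack op=0x1a:5|rd=3:2|rs=1:2|pad=0:23 = 0xd6800000; little→ 00 00 80 d6

00 00 80 D6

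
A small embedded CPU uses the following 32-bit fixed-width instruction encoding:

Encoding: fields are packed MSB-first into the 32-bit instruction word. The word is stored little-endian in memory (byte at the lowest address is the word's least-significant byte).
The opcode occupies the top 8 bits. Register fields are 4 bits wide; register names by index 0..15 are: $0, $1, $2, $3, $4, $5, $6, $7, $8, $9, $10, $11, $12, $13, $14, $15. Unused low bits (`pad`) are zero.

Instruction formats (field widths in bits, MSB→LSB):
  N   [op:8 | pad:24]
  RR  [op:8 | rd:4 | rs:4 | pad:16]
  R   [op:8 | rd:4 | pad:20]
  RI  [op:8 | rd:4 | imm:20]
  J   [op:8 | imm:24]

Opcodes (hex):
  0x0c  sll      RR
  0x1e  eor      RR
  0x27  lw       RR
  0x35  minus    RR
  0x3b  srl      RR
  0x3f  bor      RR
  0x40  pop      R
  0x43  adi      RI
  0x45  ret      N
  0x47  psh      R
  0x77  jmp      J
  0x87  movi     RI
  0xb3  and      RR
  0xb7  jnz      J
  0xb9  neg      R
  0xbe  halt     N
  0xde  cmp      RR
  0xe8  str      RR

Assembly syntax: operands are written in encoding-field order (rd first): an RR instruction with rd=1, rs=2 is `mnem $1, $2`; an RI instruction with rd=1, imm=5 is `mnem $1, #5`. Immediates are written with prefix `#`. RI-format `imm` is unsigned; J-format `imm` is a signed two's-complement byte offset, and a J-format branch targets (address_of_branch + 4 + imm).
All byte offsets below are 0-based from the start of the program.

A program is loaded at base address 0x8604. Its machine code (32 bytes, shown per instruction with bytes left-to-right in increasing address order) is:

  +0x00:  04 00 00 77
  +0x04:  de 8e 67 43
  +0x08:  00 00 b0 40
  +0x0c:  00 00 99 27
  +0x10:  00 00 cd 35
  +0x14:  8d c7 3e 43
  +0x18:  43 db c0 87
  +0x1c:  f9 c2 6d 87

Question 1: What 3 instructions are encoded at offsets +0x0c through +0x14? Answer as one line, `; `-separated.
[0c] 00 00 99 27 → 0x27990000
  op=0x27990000>>24=0x27 ⇒ lw (RR)
  [23:20] rd=9 = $9
  [19:16] rs=9 = $9
[10] 00 00 cd 35 → 0x35cd0000
  op=0x35cd0000>>24=0x35 ⇒ minus (RR)
  [23:20] rd=12 = $12
  [19:16] rs=13 = $13
[14] 8d c7 3e 43 → 0x433ec78d
  op=0x433ec78d>>24=0x43 ⇒ adi (RI)
  [23:20] rd=3 = $3
  [19:0] imm=968589 = #968589

lw $9, $9; minus $12, $13; adi $3, #968589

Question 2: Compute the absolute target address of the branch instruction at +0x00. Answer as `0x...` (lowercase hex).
0x860c

[00] 04 00 00 77 → 0x77000004
  top 8b → 0x77 → jmp [J]
  imm@[23:0]=0x4 ⇒ #4
  target = base 0x8604 + off 0x00 + 4 + imm 4 = 0x860c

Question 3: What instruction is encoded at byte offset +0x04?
+0x04: de 8e 67 43 ⇒ word 0x43678ede (little)
  op=0x43678ede>>24=0x43 ⇒ adi (RI)
  rd: (w>>20)&0xf=0x6 → $6
  imm: (w>>0)&0xfffff=0x78ede → #495326

adi $6, #495326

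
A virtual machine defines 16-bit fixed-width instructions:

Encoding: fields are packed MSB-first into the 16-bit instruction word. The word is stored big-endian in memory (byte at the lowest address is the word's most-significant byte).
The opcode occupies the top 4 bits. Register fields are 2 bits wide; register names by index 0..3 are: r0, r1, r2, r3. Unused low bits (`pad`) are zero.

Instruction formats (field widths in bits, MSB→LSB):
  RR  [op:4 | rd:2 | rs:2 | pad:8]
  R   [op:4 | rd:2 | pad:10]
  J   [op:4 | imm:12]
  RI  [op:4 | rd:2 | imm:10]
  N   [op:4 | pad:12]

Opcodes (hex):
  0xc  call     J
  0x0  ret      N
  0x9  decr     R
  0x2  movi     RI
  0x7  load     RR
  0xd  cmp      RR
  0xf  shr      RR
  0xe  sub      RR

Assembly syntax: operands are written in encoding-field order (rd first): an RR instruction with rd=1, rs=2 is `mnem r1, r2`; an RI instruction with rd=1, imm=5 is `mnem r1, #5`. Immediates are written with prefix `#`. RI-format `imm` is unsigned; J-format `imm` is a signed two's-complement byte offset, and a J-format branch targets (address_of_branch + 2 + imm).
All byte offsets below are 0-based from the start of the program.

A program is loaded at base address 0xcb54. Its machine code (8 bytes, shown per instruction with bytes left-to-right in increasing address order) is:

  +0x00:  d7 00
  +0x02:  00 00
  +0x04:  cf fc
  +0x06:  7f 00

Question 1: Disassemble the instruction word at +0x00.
@+00  big-endian(d7 00) = 0xd700
  op=0xd700>>12=0xd ⇒ cmp (RR)
  [11:10] rd=1 = r1
  [9:8] rs=3 = r3

cmp r1, r3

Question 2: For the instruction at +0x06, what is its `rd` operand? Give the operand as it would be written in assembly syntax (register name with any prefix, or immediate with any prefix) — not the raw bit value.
r3

off 0x06: read 7f 00 as big → 0x7f00
  op=0x7f00>>12=0x7 ⇒ load (RR)
  rd: (w>>10)&0x3=0x3 → r3
  rs: (w>>8)&0x3=0x3 → r3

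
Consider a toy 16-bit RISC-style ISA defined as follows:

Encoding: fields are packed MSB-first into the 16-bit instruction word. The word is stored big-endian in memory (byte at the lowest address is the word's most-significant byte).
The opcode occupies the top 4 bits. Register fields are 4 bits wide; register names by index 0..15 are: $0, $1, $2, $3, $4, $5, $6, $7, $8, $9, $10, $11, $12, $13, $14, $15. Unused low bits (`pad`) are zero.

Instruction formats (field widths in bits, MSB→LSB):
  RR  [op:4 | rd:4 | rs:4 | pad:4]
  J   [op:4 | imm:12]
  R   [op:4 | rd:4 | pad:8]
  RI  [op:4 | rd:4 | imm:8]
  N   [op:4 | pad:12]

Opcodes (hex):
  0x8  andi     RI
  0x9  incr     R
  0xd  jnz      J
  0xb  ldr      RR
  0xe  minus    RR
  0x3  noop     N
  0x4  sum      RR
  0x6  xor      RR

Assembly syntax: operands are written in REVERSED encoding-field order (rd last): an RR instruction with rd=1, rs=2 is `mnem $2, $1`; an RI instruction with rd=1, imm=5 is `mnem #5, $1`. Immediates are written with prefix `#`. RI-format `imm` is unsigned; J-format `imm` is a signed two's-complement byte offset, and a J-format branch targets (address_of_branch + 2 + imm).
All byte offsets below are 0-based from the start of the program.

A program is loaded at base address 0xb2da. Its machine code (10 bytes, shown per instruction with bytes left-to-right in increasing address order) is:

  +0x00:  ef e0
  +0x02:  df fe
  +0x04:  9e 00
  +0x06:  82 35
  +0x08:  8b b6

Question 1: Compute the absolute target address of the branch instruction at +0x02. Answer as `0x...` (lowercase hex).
off 0x02: read df fe as big → 0xdffe
  op=0xdffe>>12=0xd ⇒ jnz (J)
  [11:0] imm=4094 (s12→-2) = #-2
  target = base 0xb2da + off 0x02 + 2 + imm -2 = 0xb2dc

0xb2dc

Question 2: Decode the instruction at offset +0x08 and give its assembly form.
@+08  big-endian(8b b6) = 0x8bb6
  opcode bits[15:12]=0x8: andi/RI
  [11:8] rd=11 = $11
  [7:0] imm=182 = #182

andi #182, $11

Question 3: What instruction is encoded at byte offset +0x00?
[00] ef e0 → 0xefe0
  op=0xefe0>>12=0xe ⇒ minus (RR)
  rd: (w>>8)&0xf=0xf → $15
  rs: (w>>4)&0xf=0xe → $14

minus $14, $15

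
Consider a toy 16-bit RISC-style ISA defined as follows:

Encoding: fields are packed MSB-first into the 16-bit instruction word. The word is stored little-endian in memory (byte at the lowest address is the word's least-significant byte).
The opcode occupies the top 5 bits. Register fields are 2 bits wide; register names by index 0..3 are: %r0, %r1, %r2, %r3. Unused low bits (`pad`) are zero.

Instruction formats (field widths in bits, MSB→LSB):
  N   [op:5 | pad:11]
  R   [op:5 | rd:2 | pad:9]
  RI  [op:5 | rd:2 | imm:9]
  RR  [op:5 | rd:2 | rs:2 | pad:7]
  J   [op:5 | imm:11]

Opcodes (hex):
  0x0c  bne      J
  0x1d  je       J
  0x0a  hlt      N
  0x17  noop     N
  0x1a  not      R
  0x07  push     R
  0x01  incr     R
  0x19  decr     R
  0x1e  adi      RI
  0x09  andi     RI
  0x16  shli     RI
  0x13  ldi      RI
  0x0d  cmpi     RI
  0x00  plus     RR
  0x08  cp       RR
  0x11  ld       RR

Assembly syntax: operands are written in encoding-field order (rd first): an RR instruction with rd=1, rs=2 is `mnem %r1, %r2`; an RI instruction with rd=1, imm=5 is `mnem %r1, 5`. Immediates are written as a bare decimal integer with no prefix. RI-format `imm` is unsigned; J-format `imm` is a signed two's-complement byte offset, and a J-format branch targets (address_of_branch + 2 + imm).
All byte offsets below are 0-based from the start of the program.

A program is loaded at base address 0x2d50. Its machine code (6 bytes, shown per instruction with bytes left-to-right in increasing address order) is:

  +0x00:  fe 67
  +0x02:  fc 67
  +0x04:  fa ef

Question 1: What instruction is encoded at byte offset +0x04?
@+04  little-endian(fa ef) = 0xeffa
  opcode bits[15:11]=0x1d: je/J
  [10:0] imm=2042 (s11→-6) = -6

je -6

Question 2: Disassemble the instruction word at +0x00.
+0x00: fe 67 ⇒ word 0x67fe (little)
  top 5b → 0xc → bne [J]
  imm@[10:0]=0x7fe (s11→-2) ⇒ -2

bne -2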